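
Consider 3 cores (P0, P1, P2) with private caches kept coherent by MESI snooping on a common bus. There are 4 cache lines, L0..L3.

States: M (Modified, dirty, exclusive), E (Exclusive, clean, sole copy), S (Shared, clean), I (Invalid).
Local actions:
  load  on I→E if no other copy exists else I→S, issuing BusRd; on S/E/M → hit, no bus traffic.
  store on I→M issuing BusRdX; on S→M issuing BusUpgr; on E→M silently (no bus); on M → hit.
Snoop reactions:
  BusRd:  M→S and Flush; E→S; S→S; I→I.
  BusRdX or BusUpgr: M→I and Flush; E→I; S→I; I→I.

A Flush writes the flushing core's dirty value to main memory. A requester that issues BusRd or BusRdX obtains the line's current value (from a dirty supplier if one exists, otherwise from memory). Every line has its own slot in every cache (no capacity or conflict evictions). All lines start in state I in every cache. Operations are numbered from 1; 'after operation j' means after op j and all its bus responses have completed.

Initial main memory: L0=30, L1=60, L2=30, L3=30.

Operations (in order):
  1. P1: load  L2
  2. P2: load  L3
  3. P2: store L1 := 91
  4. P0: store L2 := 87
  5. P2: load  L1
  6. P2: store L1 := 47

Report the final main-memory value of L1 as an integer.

step 1: P1: load  L2  ⟶  IEI  (L2)  txn=BusRd  M[L2]=30
step 2: P2: load  L3  ⟶  IIE  (L3)  txn=BusRd  M[L3]=30
step 3: P2: store L1 := 91  ⟶  IIM  (L1)  txn=BusRdX  M[L1]=60
step 4: P0: store L2 := 87  ⟶  MII  (L2)  txn=BusRdX  M[L2]=30
step 5: P2: load  L1  ⟶  IIM  (L1)  txn=∅  M[L1]=60
step 6: P2: store L1 := 47  ⟶  IIM  (L1)  txn=∅  M[L1]=60

memory[L1] = 60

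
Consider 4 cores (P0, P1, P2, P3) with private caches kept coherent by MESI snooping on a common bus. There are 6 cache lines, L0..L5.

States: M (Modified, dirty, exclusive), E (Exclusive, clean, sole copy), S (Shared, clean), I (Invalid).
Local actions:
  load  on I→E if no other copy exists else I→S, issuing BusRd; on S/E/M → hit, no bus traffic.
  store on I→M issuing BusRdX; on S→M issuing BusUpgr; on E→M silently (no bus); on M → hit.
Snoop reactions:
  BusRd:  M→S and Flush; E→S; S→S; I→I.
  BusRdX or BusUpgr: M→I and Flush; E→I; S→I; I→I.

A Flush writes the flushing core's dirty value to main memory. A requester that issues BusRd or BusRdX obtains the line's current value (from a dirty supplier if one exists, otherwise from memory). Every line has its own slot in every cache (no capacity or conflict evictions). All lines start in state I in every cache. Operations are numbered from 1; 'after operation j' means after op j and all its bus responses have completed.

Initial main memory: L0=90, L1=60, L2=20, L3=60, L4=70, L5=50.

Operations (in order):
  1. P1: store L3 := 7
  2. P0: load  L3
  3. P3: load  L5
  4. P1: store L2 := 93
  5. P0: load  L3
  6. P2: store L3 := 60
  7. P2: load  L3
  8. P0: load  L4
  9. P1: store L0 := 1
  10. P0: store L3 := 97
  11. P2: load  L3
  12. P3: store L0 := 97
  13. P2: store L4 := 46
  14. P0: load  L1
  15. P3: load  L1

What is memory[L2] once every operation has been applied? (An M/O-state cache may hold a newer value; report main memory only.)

memory[L2] = 20

1. P1: store L3 := 7  bus=[BusRdX]  L3: P0=I P1=M P2=I P3=I  mem[L3]=60
2. P0: load  L3  bus=[BusRd,Flush]  L3: P0=S P1=S P2=I P3=I  mem[L3]=7
3. P3: load  L5  bus=[BusRd]  L5: P0=I P1=I P2=I P3=E  mem[L5]=50
4. P1: store L2 := 93  bus=[BusRdX]  L2: P0=I P1=M P2=I P3=I  mem[L2]=20
5. P0: load  L3  bus=[-]  L3: P0=S P1=S P2=I P3=I  mem[L3]=7
6. P2: store L3 := 60  bus=[BusRdX]  L3: P0=I P1=I P2=M P3=I  mem[L3]=7
7. P2: load  L3  bus=[-]  L3: P0=I P1=I P2=M P3=I  mem[L3]=7
8. P0: load  L4  bus=[BusRd]  L4: P0=E P1=I P2=I P3=I  mem[L4]=70
9. P1: store L0 := 1  bus=[BusRdX]  L0: P0=I P1=M P2=I P3=I  mem[L0]=90
10. P0: store L3 := 97  bus=[BusRdX,Flush]  L3: P0=M P1=I P2=I P3=I  mem[L3]=60
11. P2: load  L3  bus=[BusRd,Flush]  L3: P0=S P1=I P2=S P3=I  mem[L3]=97
12. P3: store L0 := 97  bus=[BusRdX,Flush]  L0: P0=I P1=I P2=I P3=M  mem[L0]=1
13. P2: store L4 := 46  bus=[BusRdX]  L4: P0=I P1=I P2=M P3=I  mem[L4]=70
14. P0: load  L1  bus=[BusRd]  L1: P0=E P1=I P2=I P3=I  mem[L1]=60
15. P3: load  L1  bus=[BusRd]  L1: P0=S P1=I P2=I P3=S  mem[L1]=60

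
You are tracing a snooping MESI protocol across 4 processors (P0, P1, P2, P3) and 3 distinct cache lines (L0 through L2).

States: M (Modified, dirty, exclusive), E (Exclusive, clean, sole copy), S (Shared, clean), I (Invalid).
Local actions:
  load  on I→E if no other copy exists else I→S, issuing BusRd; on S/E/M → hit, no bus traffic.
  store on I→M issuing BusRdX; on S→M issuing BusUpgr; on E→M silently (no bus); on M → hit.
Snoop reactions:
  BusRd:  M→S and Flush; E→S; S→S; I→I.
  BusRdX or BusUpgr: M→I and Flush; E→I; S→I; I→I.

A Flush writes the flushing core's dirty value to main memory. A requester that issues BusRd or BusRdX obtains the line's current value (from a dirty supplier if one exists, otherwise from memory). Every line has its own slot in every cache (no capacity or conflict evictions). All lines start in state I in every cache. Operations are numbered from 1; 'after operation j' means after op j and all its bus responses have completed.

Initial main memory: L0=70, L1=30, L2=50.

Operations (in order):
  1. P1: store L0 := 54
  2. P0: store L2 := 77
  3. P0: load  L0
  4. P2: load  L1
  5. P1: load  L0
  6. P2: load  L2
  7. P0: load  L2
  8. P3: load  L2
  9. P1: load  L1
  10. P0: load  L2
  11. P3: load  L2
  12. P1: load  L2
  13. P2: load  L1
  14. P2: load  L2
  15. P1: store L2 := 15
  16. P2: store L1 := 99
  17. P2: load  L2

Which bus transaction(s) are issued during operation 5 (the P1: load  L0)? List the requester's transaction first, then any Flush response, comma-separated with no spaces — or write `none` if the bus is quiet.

bus = none

step 1: P1: store L0 := 54  ⟶  IMII  (L0)  txn=BusRdX  M[L0]=70
step 2: P0: store L2 := 77  ⟶  MIII  (L2)  txn=BusRdX  M[L2]=50
step 3: P0: load  L0  ⟶  SSII  (L0)  txn=BusRd+Flush  M[L0]=54
step 4: P2: load  L1  ⟶  IIEI  (L1)  txn=BusRd  M[L1]=30
step 5: P1: load  L0  ⟶  SSII  (L0)  txn=∅  M[L0]=54
step 6: P2: load  L2  ⟶  SISI  (L2)  txn=BusRd+Flush  M[L2]=77
step 7: P0: load  L2  ⟶  SISI  (L2)  txn=∅  M[L2]=77
step 8: P3: load  L2  ⟶  SISS  (L2)  txn=BusRd  M[L2]=77
step 9: P1: load  L1  ⟶  ISSI  (L1)  txn=BusRd  M[L1]=30
step 10: P0: load  L2  ⟶  SISS  (L2)  txn=∅  M[L2]=77
step 11: P3: load  L2  ⟶  SISS  (L2)  txn=∅  M[L2]=77
step 12: P1: load  L2  ⟶  SSSS  (L2)  txn=BusRd  M[L2]=77
step 13: P2: load  L1  ⟶  ISSI  (L1)  txn=∅  M[L1]=30
step 14: P2: load  L2  ⟶  SSSS  (L2)  txn=∅  M[L2]=77
step 15: P1: store L2 := 15  ⟶  IMII  (L2)  txn=BusUpgr  M[L2]=77
step 16: P2: store L1 := 99  ⟶  IIMI  (L1)  txn=BusUpgr  M[L1]=30
step 17: P2: load  L2  ⟶  ISSI  (L2)  txn=BusRd+Flush  M[L2]=15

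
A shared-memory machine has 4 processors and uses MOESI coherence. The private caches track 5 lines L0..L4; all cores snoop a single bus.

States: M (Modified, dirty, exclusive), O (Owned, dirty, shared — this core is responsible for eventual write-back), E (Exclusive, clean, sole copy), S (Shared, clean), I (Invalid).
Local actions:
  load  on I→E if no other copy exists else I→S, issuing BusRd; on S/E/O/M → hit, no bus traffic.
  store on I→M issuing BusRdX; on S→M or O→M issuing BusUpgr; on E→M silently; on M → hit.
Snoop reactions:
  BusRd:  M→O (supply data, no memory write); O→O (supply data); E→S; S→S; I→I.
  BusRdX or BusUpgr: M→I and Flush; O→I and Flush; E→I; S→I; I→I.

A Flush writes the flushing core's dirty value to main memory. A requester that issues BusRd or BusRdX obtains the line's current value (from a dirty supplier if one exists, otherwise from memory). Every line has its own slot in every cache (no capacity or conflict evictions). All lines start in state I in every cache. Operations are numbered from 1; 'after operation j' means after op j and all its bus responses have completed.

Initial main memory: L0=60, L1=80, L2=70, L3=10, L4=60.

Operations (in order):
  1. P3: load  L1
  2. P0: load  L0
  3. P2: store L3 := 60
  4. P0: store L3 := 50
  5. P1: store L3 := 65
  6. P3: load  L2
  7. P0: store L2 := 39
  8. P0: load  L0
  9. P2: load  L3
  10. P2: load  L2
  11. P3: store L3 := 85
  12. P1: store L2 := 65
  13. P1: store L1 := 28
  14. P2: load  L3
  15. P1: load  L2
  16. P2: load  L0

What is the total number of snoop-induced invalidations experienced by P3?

1. P3: load  L1  bus=[BusRd]  L1: P0=I P1=I P2=I P3=E  mem[L1]=80
2. P0: load  L0  bus=[BusRd]  L0: P0=E P1=I P2=I P3=I  mem[L0]=60
3. P2: store L3 := 60  bus=[BusRdX]  L3: P0=I P1=I P2=M P3=I  mem[L3]=10
4. P0: store L3 := 50  bus=[BusRdX,Flush]  L3: P0=M P1=I P2=I P3=I  mem[L3]=60
5. P1: store L3 := 65  bus=[BusRdX,Flush]  L3: P0=I P1=M P2=I P3=I  mem[L3]=50
6. P3: load  L2  bus=[BusRd]  L2: P0=I P1=I P2=I P3=E  mem[L2]=70
7. P0: store L2 := 39  bus=[BusRdX]  L2: P0=M P1=I P2=I P3=I  mem[L2]=70
8. P0: load  L0  bus=[-]  L0: P0=E P1=I P2=I P3=I  mem[L0]=60
9. P2: load  L3  bus=[BusRd]  L3: P0=I P1=O P2=S P3=I  mem[L3]=50
10. P2: load  L2  bus=[BusRd]  L2: P0=O P1=I P2=S P3=I  mem[L2]=70
11. P3: store L3 := 85  bus=[BusRdX,Flush]  L3: P0=I P1=I P2=I P3=M  mem[L3]=65
12. P1: store L2 := 65  bus=[BusRdX,Flush]  L2: P0=I P1=M P2=I P3=I  mem[L2]=39
13. P1: store L1 := 28  bus=[BusRdX]  L1: P0=I P1=M P2=I P3=I  mem[L1]=80
14. P2: load  L3  bus=[BusRd]  L3: P0=I P1=I P2=S P3=O  mem[L3]=65
15. P1: load  L2  bus=[-]  L2: P0=I P1=M P2=I P3=I  mem[L2]=39
16. P2: load  L0  bus=[BusRd]  L0: P0=S P1=I P2=S P3=I  mem[L0]=60

invalidations = 2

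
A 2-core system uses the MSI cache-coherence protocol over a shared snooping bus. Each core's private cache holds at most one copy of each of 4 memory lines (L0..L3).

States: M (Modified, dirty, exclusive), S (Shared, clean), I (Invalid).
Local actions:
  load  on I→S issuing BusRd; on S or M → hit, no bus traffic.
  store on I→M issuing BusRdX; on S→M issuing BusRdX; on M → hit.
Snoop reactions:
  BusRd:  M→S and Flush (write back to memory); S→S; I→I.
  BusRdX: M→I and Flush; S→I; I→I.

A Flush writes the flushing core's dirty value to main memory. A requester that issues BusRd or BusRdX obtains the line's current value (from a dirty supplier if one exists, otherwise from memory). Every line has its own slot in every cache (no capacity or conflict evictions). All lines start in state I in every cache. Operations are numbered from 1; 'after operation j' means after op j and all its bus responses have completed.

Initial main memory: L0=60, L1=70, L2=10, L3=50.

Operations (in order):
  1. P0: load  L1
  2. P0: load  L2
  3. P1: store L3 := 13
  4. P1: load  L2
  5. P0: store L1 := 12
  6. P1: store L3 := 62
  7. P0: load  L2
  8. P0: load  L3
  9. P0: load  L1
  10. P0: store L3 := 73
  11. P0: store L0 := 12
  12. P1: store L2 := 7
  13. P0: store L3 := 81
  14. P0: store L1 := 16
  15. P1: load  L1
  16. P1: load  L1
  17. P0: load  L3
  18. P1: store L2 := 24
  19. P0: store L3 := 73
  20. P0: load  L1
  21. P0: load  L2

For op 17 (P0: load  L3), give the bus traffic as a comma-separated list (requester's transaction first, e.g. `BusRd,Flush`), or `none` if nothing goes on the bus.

step 1: P0: load  L1  ⟶  SI  (L1)  txn=BusRd  M[L1]=70
step 2: P0: load  L2  ⟶  SI  (L2)  txn=BusRd  M[L2]=10
step 3: P1: store L3 := 13  ⟶  IM  (L3)  txn=BusRdX  M[L3]=50
step 4: P1: load  L2  ⟶  SS  (L2)  txn=BusRd  M[L2]=10
step 5: P0: store L1 := 12  ⟶  MI  (L1)  txn=BusRdX  M[L1]=70
step 6: P1: store L3 := 62  ⟶  IM  (L3)  txn=∅  M[L3]=50
step 7: P0: load  L2  ⟶  SS  (L2)  txn=∅  M[L2]=10
step 8: P0: load  L3  ⟶  SS  (L3)  txn=BusRd+Flush  M[L3]=62
step 9: P0: load  L1  ⟶  MI  (L1)  txn=∅  M[L1]=70
step 10: P0: store L3 := 73  ⟶  MI  (L3)  txn=BusRdX  M[L3]=62
step 11: P0: store L0 := 12  ⟶  MI  (L0)  txn=BusRdX  M[L0]=60
step 12: P1: store L2 := 7  ⟶  IM  (L2)  txn=BusRdX  M[L2]=10
step 13: P0: store L3 := 81  ⟶  MI  (L3)  txn=∅  M[L3]=62
step 14: P0: store L1 := 16  ⟶  MI  (L1)  txn=∅  M[L1]=70
step 15: P1: load  L1  ⟶  SS  (L1)  txn=BusRd+Flush  M[L1]=16
step 16: P1: load  L1  ⟶  SS  (L1)  txn=∅  M[L1]=16
step 17: P0: load  L3  ⟶  MI  (L3)  txn=∅  M[L3]=62
step 18: P1: store L2 := 24  ⟶  IM  (L2)  txn=∅  M[L2]=10
step 19: P0: store L3 := 73  ⟶  MI  (L3)  txn=∅  M[L3]=62
step 20: P0: load  L1  ⟶  SS  (L1)  txn=∅  M[L1]=16
step 21: P0: load  L2  ⟶  SS  (L2)  txn=BusRd+Flush  M[L2]=24

bus = none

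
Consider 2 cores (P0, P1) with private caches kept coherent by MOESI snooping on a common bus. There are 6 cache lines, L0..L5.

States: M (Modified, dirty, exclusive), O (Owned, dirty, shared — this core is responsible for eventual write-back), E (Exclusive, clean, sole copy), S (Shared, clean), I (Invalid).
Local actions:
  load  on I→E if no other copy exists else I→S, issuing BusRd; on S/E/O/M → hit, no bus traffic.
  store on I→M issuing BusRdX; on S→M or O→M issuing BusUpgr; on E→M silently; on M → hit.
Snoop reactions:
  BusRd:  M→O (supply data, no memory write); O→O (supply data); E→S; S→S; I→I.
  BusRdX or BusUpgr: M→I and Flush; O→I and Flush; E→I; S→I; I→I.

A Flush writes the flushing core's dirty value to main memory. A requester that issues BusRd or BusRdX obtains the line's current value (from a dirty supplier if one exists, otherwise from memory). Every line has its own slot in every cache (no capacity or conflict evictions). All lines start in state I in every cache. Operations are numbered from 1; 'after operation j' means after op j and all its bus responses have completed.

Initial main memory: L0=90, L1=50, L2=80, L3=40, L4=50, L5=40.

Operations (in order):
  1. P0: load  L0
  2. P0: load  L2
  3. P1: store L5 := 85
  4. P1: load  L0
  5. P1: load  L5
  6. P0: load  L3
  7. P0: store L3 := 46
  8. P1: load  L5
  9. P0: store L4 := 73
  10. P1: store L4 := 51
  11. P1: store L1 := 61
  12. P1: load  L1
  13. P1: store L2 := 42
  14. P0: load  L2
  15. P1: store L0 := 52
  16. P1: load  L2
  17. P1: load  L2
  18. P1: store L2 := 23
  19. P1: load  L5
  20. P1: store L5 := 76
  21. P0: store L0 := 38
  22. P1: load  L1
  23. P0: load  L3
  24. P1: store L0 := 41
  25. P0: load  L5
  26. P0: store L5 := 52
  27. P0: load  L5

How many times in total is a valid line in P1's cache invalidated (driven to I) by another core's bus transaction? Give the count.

invalidations = 2

  op1 P0: load  L0 → E/I on L0; bus BusRd; mem=90
  op2 P0: load  L2 → E/I on L2; bus BusRd; mem=80
  op3 P1: store L5 := 85 → I/M on L5; bus BusRdX; mem=40
  op4 P1: load  L0 → S/S on L0; bus BusRd; mem=90
  op5 P1: load  L5 → I/M on L5; bus (none); mem=40
  op6 P0: load  L3 → E/I on L3; bus BusRd; mem=40
  op7 P0: store L3 := 46 → M/I on L3; bus (none); mem=40
  op8 P1: load  L5 → I/M on L5; bus (none); mem=40
  op9 P0: store L4 := 73 → M/I on L4; bus BusRdX; mem=50
  op10 P1: store L4 := 51 → I/M on L4; bus BusRdX Flush; mem=73
  op11 P1: store L1 := 61 → I/M on L1; bus BusRdX; mem=50
  op12 P1: load  L1 → I/M on L1; bus (none); mem=50
  op13 P1: store L2 := 42 → I/M on L2; bus BusRdX; mem=80
  op14 P0: load  L2 → S/O on L2; bus BusRd; mem=80
  op15 P1: store L0 := 52 → I/M on L0; bus BusUpgr; mem=90
  op16 P1: load  L2 → S/O on L2; bus (none); mem=80
  op17 P1: load  L2 → S/O on L2; bus (none); mem=80
  op18 P1: store L2 := 23 → I/M on L2; bus BusUpgr; mem=80
  op19 P1: load  L5 → I/M on L5; bus (none); mem=40
  op20 P1: store L5 := 76 → I/M on L5; bus (none); mem=40
  op21 P0: store L0 := 38 → M/I on L0; bus BusRdX Flush; mem=52
  op22 P1: load  L1 → I/M on L1; bus (none); mem=50
  op23 P0: load  L3 → M/I on L3; bus (none); mem=40
  op24 P1: store L0 := 41 → I/M on L0; bus BusRdX Flush; mem=38
  op25 P0: load  L5 → S/O on L5; bus BusRd; mem=40
  op26 P0: store L5 := 52 → M/I on L5; bus BusUpgr Flush; mem=76
  op27 P0: load  L5 → M/I on L5; bus (none); mem=76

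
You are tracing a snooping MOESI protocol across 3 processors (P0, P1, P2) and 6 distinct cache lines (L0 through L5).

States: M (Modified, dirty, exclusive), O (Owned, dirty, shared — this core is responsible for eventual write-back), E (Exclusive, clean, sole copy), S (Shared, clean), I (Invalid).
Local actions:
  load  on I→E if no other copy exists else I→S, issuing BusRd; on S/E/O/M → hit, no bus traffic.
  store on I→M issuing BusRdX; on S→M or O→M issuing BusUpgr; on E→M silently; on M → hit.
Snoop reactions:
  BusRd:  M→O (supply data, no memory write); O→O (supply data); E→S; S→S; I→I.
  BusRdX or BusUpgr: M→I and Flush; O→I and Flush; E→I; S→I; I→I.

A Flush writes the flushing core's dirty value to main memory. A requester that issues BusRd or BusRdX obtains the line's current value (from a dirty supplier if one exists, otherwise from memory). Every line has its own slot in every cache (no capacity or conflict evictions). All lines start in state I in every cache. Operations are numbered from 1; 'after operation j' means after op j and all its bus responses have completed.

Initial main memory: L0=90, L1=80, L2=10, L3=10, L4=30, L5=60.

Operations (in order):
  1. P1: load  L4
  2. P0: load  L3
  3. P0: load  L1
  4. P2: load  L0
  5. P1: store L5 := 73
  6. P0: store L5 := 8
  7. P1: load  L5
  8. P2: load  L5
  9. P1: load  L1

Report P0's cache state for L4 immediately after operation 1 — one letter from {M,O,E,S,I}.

state = I

1. P1: load  L4  bus=[BusRd]  L4: P0=I P1=E P2=I  mem[L4]=30
2. P0: load  L3  bus=[BusRd]  L3: P0=E P1=I P2=I  mem[L3]=10
3. P0: load  L1  bus=[BusRd]  L1: P0=E P1=I P2=I  mem[L1]=80
4. P2: load  L0  bus=[BusRd]  L0: P0=I P1=I P2=E  mem[L0]=90
5. P1: store L5 := 73  bus=[BusRdX]  L5: P0=I P1=M P2=I  mem[L5]=60
6. P0: store L5 := 8  bus=[BusRdX,Flush]  L5: P0=M P1=I P2=I  mem[L5]=73
7. P1: load  L5  bus=[BusRd]  L5: P0=O P1=S P2=I  mem[L5]=73
8. P2: load  L5  bus=[BusRd]  L5: P0=O P1=S P2=S  mem[L5]=73
9. P1: load  L1  bus=[BusRd]  L1: P0=S P1=S P2=I  mem[L1]=80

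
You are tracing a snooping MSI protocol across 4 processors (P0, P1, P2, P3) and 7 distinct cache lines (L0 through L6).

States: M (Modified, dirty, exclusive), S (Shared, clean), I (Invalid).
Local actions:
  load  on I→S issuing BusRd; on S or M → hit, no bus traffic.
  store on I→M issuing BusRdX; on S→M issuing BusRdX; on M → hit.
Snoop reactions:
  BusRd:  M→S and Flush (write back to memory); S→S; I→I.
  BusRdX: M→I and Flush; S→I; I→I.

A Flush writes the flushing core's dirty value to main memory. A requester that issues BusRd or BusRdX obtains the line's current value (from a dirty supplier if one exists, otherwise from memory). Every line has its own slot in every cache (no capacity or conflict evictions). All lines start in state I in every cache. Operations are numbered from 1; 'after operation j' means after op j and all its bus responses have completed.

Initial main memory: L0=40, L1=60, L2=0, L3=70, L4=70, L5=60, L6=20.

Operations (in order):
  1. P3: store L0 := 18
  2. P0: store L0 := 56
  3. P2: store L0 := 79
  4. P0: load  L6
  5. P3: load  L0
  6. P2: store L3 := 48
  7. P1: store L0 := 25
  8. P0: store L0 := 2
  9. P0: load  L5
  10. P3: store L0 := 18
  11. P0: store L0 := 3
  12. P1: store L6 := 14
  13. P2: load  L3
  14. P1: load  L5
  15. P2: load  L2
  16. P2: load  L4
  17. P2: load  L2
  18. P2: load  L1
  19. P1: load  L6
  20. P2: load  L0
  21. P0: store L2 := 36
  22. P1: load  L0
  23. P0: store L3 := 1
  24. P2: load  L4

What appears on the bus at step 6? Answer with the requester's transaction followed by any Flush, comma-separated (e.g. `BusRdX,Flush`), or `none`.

bus = BusRdX

1. P3: store L0 := 18  bus=[BusRdX]  L0: P0=I P1=I P2=I P3=M  mem[L0]=40
2. P0: store L0 := 56  bus=[BusRdX,Flush]  L0: P0=M P1=I P2=I P3=I  mem[L0]=18
3. P2: store L0 := 79  bus=[BusRdX,Flush]  L0: P0=I P1=I P2=M P3=I  mem[L0]=56
4. P0: load  L6  bus=[BusRd]  L6: P0=S P1=I P2=I P3=I  mem[L6]=20
5. P3: load  L0  bus=[BusRd,Flush]  L0: P0=I P1=I P2=S P3=S  mem[L0]=79
6. P2: store L3 := 48  bus=[BusRdX]  L3: P0=I P1=I P2=M P3=I  mem[L3]=70
7. P1: store L0 := 25  bus=[BusRdX]  L0: P0=I P1=M P2=I P3=I  mem[L0]=79
8. P0: store L0 := 2  bus=[BusRdX,Flush]  L0: P0=M P1=I P2=I P3=I  mem[L0]=25
9. P0: load  L5  bus=[BusRd]  L5: P0=S P1=I P2=I P3=I  mem[L5]=60
10. P3: store L0 := 18  bus=[BusRdX,Flush]  L0: P0=I P1=I P2=I P3=M  mem[L0]=2
11. P0: store L0 := 3  bus=[BusRdX,Flush]  L0: P0=M P1=I P2=I P3=I  mem[L0]=18
12. P1: store L6 := 14  bus=[BusRdX]  L6: P0=I P1=M P2=I P3=I  mem[L6]=20
13. P2: load  L3  bus=[-]  L3: P0=I P1=I P2=M P3=I  mem[L3]=70
14. P1: load  L5  bus=[BusRd]  L5: P0=S P1=S P2=I P3=I  mem[L5]=60
15. P2: load  L2  bus=[BusRd]  L2: P0=I P1=I P2=S P3=I  mem[L2]=0
16. P2: load  L4  bus=[BusRd]  L4: P0=I P1=I P2=S P3=I  mem[L4]=70
17. P2: load  L2  bus=[-]  L2: P0=I P1=I P2=S P3=I  mem[L2]=0
18. P2: load  L1  bus=[BusRd]  L1: P0=I P1=I P2=S P3=I  mem[L1]=60
19. P1: load  L6  bus=[-]  L6: P0=I P1=M P2=I P3=I  mem[L6]=20
20. P2: load  L0  bus=[BusRd,Flush]  L0: P0=S P1=I P2=S P3=I  mem[L0]=3
21. P0: store L2 := 36  bus=[BusRdX]  L2: P0=M P1=I P2=I P3=I  mem[L2]=0
22. P1: load  L0  bus=[BusRd]  L0: P0=S P1=S P2=S P3=I  mem[L0]=3
23. P0: store L3 := 1  bus=[BusRdX,Flush]  L3: P0=M P1=I P2=I P3=I  mem[L3]=48
24. P2: load  L4  bus=[-]  L4: P0=I P1=I P2=S P3=I  mem[L4]=70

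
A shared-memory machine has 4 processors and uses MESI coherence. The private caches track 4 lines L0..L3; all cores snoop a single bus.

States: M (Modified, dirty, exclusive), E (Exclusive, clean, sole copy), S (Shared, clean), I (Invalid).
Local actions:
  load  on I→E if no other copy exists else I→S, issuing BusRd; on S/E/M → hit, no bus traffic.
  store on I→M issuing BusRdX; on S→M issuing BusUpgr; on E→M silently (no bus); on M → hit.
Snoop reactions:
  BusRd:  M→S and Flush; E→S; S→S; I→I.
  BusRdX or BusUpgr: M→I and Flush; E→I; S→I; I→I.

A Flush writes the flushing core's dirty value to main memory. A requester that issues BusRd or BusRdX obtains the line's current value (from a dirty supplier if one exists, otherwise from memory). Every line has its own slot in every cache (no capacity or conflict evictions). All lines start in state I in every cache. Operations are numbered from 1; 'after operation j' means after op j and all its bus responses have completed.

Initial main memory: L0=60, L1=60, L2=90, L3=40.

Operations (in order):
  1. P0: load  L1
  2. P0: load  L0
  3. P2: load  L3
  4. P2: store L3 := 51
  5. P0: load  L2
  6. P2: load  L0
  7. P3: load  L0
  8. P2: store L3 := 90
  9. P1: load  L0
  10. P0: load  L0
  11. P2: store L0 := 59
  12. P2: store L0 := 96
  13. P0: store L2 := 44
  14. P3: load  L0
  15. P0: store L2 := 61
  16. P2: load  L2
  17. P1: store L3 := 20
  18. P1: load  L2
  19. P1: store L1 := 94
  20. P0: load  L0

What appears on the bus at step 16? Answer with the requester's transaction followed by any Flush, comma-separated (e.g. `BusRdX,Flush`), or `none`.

[1] P0: load  L1 | P0:E(60), P1:I, P2:I, P3:I | bus: BusRd
[2] P0: load  L0 | P0:E(60), P1:I, P2:I, P3:I | bus: BusRd
[3] P2: load  L3 | P0:I, P1:I, P2:E(40), P3:I | bus: BusRd
[4] P2: store L3 := 51 | P0:I, P1:I, P2:M(51), P3:I | bus: none
[5] P0: load  L2 | P0:E(90), P1:I, P2:I, P3:I | bus: BusRd
[6] P2: load  L0 | P0:S(60), P1:I, P2:S(60), P3:I | bus: BusRd
[7] P3: load  L0 | P0:S(60), P1:I, P2:S(60), P3:S(60) | bus: BusRd
[8] P2: store L3 := 90 | P0:I, P1:I, P2:M(90), P3:I | bus: none
[9] P1: load  L0 | P0:S(60), P1:S(60), P2:S(60), P3:S(60) | bus: BusRd
[10] P0: load  L0 | P0:S(60), P1:S(60), P2:S(60), P3:S(60) | bus: none
[11] P2: store L0 := 59 | P0:I, P1:I, P2:M(59), P3:I | bus: BusUpgr
[12] P2: store L0 := 96 | P0:I, P1:I, P2:M(96), P3:I | bus: none
[13] P0: store L2 := 44 | P0:M(44), P1:I, P2:I, P3:I | bus: none
[14] P3: load  L0 | P0:I, P1:I, P2:S(96), P3:S(96) | bus: BusRd,Flush
[15] P0: store L2 := 61 | P0:M(61), P1:I, P2:I, P3:I | bus: none
[16] P2: load  L2 | P0:S(61), P1:I, P2:S(61), P3:I | bus: BusRd,Flush
[17] P1: store L3 := 20 | P0:I, P1:M(20), P2:I, P3:I | bus: BusRdX,Flush
[18] P1: load  L2 | P0:S(61), P1:S(61), P2:S(61), P3:I | bus: BusRd
[19] P1: store L1 := 94 | P0:I, P1:M(94), P2:I, P3:I | bus: BusRdX
[20] P0: load  L0 | P0:S(96), P1:I, P2:S(96), P3:S(96) | bus: BusRd

bus = BusRd,Flush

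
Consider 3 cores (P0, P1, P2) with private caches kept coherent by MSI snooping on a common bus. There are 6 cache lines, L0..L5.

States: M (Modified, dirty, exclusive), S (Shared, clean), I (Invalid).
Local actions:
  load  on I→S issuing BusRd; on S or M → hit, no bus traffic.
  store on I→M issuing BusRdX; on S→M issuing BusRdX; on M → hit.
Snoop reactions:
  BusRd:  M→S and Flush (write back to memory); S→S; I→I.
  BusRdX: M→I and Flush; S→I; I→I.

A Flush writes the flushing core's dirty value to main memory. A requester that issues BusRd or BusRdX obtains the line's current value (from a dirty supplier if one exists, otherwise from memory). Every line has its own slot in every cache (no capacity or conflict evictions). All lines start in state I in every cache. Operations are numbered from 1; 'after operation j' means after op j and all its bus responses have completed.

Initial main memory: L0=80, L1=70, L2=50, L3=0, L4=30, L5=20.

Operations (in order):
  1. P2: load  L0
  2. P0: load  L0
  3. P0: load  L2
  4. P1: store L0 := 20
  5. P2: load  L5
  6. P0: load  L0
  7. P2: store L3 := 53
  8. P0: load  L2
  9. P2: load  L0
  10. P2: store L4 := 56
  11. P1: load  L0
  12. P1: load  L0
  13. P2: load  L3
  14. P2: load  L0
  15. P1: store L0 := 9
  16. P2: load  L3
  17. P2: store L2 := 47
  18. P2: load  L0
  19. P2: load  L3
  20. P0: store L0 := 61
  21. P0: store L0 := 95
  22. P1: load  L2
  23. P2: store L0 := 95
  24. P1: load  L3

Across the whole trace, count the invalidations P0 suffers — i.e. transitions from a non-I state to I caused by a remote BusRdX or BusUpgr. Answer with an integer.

invalidations = 4

1. P2: load  L0  bus=[BusRd]  L0: P0=I P1=I P2=S  mem[L0]=80
2. P0: load  L0  bus=[BusRd]  L0: P0=S P1=I P2=S  mem[L0]=80
3. P0: load  L2  bus=[BusRd]  L2: P0=S P1=I P2=I  mem[L2]=50
4. P1: store L0 := 20  bus=[BusRdX]  L0: P0=I P1=M P2=I  mem[L0]=80
5. P2: load  L5  bus=[BusRd]  L5: P0=I P1=I P2=S  mem[L5]=20
6. P0: load  L0  bus=[BusRd,Flush]  L0: P0=S P1=S P2=I  mem[L0]=20
7. P2: store L3 := 53  bus=[BusRdX]  L3: P0=I P1=I P2=M  mem[L3]=0
8. P0: load  L2  bus=[-]  L2: P0=S P1=I P2=I  mem[L2]=50
9. P2: load  L0  bus=[BusRd]  L0: P0=S P1=S P2=S  mem[L0]=20
10. P2: store L4 := 56  bus=[BusRdX]  L4: P0=I P1=I P2=M  mem[L4]=30
11. P1: load  L0  bus=[-]  L0: P0=S P1=S P2=S  mem[L0]=20
12. P1: load  L0  bus=[-]  L0: P0=S P1=S P2=S  mem[L0]=20
13. P2: load  L3  bus=[-]  L3: P0=I P1=I P2=M  mem[L3]=0
14. P2: load  L0  bus=[-]  L0: P0=S P1=S P2=S  mem[L0]=20
15. P1: store L0 := 9  bus=[BusRdX]  L0: P0=I P1=M P2=I  mem[L0]=20
16. P2: load  L3  bus=[-]  L3: P0=I P1=I P2=M  mem[L3]=0
17. P2: store L2 := 47  bus=[BusRdX]  L2: P0=I P1=I P2=M  mem[L2]=50
18. P2: load  L0  bus=[BusRd,Flush]  L0: P0=I P1=S P2=S  mem[L0]=9
19. P2: load  L3  bus=[-]  L3: P0=I P1=I P2=M  mem[L3]=0
20. P0: store L0 := 61  bus=[BusRdX]  L0: P0=M P1=I P2=I  mem[L0]=9
21. P0: store L0 := 95  bus=[-]  L0: P0=M P1=I P2=I  mem[L0]=9
22. P1: load  L2  bus=[BusRd,Flush]  L2: P0=I P1=S P2=S  mem[L2]=47
23. P2: store L0 := 95  bus=[BusRdX,Flush]  L0: P0=I P1=I P2=M  mem[L0]=95
24. P1: load  L3  bus=[BusRd,Flush]  L3: P0=I P1=S P2=S  mem[L3]=53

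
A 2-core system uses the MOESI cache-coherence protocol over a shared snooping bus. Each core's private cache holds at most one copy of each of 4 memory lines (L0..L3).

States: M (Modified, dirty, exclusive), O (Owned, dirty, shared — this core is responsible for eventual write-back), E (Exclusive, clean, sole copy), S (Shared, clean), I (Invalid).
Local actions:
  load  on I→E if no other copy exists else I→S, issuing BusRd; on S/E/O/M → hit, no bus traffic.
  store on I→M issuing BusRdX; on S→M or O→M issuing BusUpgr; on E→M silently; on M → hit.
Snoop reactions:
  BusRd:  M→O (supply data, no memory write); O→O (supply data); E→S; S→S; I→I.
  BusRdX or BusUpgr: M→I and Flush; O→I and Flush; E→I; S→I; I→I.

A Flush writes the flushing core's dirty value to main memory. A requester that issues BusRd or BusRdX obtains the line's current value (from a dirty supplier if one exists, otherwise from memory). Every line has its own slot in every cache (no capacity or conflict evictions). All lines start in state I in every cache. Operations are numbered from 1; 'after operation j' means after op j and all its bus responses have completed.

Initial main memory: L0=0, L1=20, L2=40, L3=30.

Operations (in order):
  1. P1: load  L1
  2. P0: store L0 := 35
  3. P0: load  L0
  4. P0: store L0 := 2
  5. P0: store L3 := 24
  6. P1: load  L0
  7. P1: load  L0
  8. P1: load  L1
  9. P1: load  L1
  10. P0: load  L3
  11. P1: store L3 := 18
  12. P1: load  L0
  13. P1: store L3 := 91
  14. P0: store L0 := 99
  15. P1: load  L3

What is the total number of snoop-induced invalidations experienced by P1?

invalidations = 1

step 1: P1: load  L1  ⟶  IE  (L1)  txn=BusRd  M[L1]=20
step 2: P0: store L0 := 35  ⟶  MI  (L0)  txn=BusRdX  M[L0]=0
step 3: P0: load  L0  ⟶  MI  (L0)  txn=∅  M[L0]=0
step 4: P0: store L0 := 2  ⟶  MI  (L0)  txn=∅  M[L0]=0
step 5: P0: store L3 := 24  ⟶  MI  (L3)  txn=BusRdX  M[L3]=30
step 6: P1: load  L0  ⟶  OS  (L0)  txn=BusRd  M[L0]=0
step 7: P1: load  L0  ⟶  OS  (L0)  txn=∅  M[L0]=0
step 8: P1: load  L1  ⟶  IE  (L1)  txn=∅  M[L1]=20
step 9: P1: load  L1  ⟶  IE  (L1)  txn=∅  M[L1]=20
step 10: P0: load  L3  ⟶  MI  (L3)  txn=∅  M[L3]=30
step 11: P1: store L3 := 18  ⟶  IM  (L3)  txn=BusRdX+Flush  M[L3]=24
step 12: P1: load  L0  ⟶  OS  (L0)  txn=∅  M[L0]=0
step 13: P1: store L3 := 91  ⟶  IM  (L3)  txn=∅  M[L3]=24
step 14: P0: store L0 := 99  ⟶  MI  (L0)  txn=BusUpgr  M[L0]=0
step 15: P1: load  L3  ⟶  IM  (L3)  txn=∅  M[L3]=24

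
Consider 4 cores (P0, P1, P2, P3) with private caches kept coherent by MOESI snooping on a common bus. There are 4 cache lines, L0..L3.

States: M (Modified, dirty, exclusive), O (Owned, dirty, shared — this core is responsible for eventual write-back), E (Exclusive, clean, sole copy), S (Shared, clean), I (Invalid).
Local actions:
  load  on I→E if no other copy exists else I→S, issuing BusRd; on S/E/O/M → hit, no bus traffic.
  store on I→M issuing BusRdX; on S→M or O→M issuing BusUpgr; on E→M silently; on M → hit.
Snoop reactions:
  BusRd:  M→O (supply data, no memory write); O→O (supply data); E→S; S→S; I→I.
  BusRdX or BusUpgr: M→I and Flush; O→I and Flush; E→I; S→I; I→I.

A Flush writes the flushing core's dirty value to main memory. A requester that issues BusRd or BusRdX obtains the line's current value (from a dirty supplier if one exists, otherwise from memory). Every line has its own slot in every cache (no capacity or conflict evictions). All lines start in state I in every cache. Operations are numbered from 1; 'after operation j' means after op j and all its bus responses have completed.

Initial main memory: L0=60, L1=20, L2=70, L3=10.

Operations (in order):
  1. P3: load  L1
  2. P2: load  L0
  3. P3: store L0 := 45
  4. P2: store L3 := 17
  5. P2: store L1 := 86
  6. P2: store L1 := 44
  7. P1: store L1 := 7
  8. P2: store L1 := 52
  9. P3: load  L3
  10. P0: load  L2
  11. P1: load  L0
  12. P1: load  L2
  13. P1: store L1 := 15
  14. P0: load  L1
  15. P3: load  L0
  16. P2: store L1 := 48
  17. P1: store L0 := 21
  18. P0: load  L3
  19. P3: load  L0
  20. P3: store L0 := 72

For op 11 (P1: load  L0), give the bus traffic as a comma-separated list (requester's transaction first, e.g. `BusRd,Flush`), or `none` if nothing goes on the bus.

bus = BusRd

step 1: P3: load  L1  ⟶  IIIE  (L1)  txn=BusRd  M[L1]=20
step 2: P2: load  L0  ⟶  IIEI  (L0)  txn=BusRd  M[L0]=60
step 3: P3: store L0 := 45  ⟶  IIIM  (L0)  txn=BusRdX  M[L0]=60
step 4: P2: store L3 := 17  ⟶  IIMI  (L3)  txn=BusRdX  M[L3]=10
step 5: P2: store L1 := 86  ⟶  IIMI  (L1)  txn=BusRdX  M[L1]=20
step 6: P2: store L1 := 44  ⟶  IIMI  (L1)  txn=∅  M[L1]=20
step 7: P1: store L1 := 7  ⟶  IMII  (L1)  txn=BusRdX+Flush  M[L1]=44
step 8: P2: store L1 := 52  ⟶  IIMI  (L1)  txn=BusRdX+Flush  M[L1]=7
step 9: P3: load  L3  ⟶  IIOS  (L3)  txn=BusRd  M[L3]=10
step 10: P0: load  L2  ⟶  EIII  (L2)  txn=BusRd  M[L2]=70
step 11: P1: load  L0  ⟶  ISIO  (L0)  txn=BusRd  M[L0]=60
step 12: P1: load  L2  ⟶  SSII  (L2)  txn=BusRd  M[L2]=70
step 13: P1: store L1 := 15  ⟶  IMII  (L1)  txn=BusRdX+Flush  M[L1]=52
step 14: P0: load  L1  ⟶  SOII  (L1)  txn=BusRd  M[L1]=52
step 15: P3: load  L0  ⟶  ISIO  (L0)  txn=∅  M[L0]=60
step 16: P2: store L1 := 48  ⟶  IIMI  (L1)  txn=BusRdX+Flush  M[L1]=15
step 17: P1: store L0 := 21  ⟶  IMII  (L0)  txn=BusUpgr+Flush  M[L0]=45
step 18: P0: load  L3  ⟶  SIOS  (L3)  txn=BusRd  M[L3]=10
step 19: P3: load  L0  ⟶  IOIS  (L0)  txn=BusRd  M[L0]=45
step 20: P3: store L0 := 72  ⟶  IIIM  (L0)  txn=BusUpgr+Flush  M[L0]=21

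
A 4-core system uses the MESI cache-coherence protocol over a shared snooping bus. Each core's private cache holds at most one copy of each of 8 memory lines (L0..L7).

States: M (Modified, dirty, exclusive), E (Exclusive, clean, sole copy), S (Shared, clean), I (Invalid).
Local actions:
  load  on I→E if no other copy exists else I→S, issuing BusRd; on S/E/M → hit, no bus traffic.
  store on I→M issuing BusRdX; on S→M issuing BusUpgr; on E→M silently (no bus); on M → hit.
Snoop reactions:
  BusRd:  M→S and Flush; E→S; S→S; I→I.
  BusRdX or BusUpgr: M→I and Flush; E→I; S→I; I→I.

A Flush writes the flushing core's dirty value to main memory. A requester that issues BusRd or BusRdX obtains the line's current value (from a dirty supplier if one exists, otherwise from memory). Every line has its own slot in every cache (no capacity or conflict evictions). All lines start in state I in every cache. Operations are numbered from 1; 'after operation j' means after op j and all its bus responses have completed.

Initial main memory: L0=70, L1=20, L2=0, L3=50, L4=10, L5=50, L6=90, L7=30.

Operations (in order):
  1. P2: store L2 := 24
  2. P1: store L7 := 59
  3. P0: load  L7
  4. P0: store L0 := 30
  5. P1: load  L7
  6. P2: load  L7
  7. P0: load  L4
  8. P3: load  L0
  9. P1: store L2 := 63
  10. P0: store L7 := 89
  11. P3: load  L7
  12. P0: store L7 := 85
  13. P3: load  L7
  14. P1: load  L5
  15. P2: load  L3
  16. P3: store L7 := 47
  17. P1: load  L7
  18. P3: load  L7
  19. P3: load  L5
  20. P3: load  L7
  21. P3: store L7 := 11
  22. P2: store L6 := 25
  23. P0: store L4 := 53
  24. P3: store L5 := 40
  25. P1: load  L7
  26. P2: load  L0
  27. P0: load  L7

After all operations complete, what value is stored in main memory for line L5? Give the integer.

step 1: P2: store L2 := 24  ⟶  IIMI  (L2)  txn=BusRdX  M[L2]=0
step 2: P1: store L7 := 59  ⟶  IMII  (L7)  txn=BusRdX  M[L7]=30
step 3: P0: load  L7  ⟶  SSII  (L7)  txn=BusRd+Flush  M[L7]=59
step 4: P0: store L0 := 30  ⟶  MIII  (L0)  txn=BusRdX  M[L0]=70
step 5: P1: load  L7  ⟶  SSII  (L7)  txn=∅  M[L7]=59
step 6: P2: load  L7  ⟶  SSSI  (L7)  txn=BusRd  M[L7]=59
step 7: P0: load  L4  ⟶  EIII  (L4)  txn=BusRd  M[L4]=10
step 8: P3: load  L0  ⟶  SIIS  (L0)  txn=BusRd+Flush  M[L0]=30
step 9: P1: store L2 := 63  ⟶  IMII  (L2)  txn=BusRdX+Flush  M[L2]=24
step 10: P0: store L7 := 89  ⟶  MIII  (L7)  txn=BusUpgr  M[L7]=59
step 11: P3: load  L7  ⟶  SIIS  (L7)  txn=BusRd+Flush  M[L7]=89
step 12: P0: store L7 := 85  ⟶  MIII  (L7)  txn=BusUpgr  M[L7]=89
step 13: P3: load  L7  ⟶  SIIS  (L7)  txn=BusRd+Flush  M[L7]=85
step 14: P1: load  L5  ⟶  IEII  (L5)  txn=BusRd  M[L5]=50
step 15: P2: load  L3  ⟶  IIEI  (L3)  txn=BusRd  M[L3]=50
step 16: P3: store L7 := 47  ⟶  IIIM  (L7)  txn=BusUpgr  M[L7]=85
step 17: P1: load  L7  ⟶  ISIS  (L7)  txn=BusRd+Flush  M[L7]=47
step 18: P3: load  L7  ⟶  ISIS  (L7)  txn=∅  M[L7]=47
step 19: P3: load  L5  ⟶  ISIS  (L5)  txn=BusRd  M[L5]=50
step 20: P3: load  L7  ⟶  ISIS  (L7)  txn=∅  M[L7]=47
step 21: P3: store L7 := 11  ⟶  IIIM  (L7)  txn=BusUpgr  M[L7]=47
step 22: P2: store L6 := 25  ⟶  IIMI  (L6)  txn=BusRdX  M[L6]=90
step 23: P0: store L4 := 53  ⟶  MIII  (L4)  txn=∅  M[L4]=10
step 24: P3: store L5 := 40  ⟶  IIIM  (L5)  txn=BusUpgr  M[L5]=50
step 25: P1: load  L7  ⟶  ISIS  (L7)  txn=BusRd+Flush  M[L7]=11
step 26: P2: load  L0  ⟶  SISS  (L0)  txn=BusRd  M[L0]=30
step 27: P0: load  L7  ⟶  SSIS  (L7)  txn=BusRd  M[L7]=11

memory[L5] = 50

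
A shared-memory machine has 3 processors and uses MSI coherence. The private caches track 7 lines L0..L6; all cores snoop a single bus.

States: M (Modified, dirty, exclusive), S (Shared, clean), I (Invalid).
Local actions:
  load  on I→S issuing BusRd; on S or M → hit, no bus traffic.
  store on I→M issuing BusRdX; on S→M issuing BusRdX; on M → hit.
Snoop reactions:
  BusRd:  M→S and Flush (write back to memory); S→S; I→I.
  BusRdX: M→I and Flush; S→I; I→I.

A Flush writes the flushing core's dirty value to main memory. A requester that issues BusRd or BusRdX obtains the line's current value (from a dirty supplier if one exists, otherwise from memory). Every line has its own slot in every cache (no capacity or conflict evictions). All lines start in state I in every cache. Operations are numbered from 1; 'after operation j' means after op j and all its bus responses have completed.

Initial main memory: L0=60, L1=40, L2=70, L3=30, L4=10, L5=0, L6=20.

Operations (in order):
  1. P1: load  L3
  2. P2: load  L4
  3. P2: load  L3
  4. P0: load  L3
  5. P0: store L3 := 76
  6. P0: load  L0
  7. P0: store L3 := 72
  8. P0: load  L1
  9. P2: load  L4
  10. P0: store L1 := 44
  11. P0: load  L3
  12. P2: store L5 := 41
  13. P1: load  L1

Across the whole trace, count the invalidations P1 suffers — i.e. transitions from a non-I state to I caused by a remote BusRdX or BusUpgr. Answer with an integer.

[1] P1: load  L3 | P0:I, P1:S(30), P2:I | bus: BusRd
[2] P2: load  L4 | P0:I, P1:I, P2:S(10) | bus: BusRd
[3] P2: load  L3 | P0:I, P1:S(30), P2:S(30) | bus: BusRd
[4] P0: load  L3 | P0:S(30), P1:S(30), P2:S(30) | bus: BusRd
[5] P0: store L3 := 76 | P0:M(76), P1:I, P2:I | bus: BusRdX
[6] P0: load  L0 | P0:S(60), P1:I, P2:I | bus: BusRd
[7] P0: store L3 := 72 | P0:M(72), P1:I, P2:I | bus: none
[8] P0: load  L1 | P0:S(40), P1:I, P2:I | bus: BusRd
[9] P2: load  L4 | P0:I, P1:I, P2:S(10) | bus: none
[10] P0: store L1 := 44 | P0:M(44), P1:I, P2:I | bus: BusRdX
[11] P0: load  L3 | P0:M(72), P1:I, P2:I | bus: none
[12] P2: store L5 := 41 | P0:I, P1:I, P2:M(41) | bus: BusRdX
[13] P1: load  L1 | P0:S(44), P1:S(44), P2:I | bus: BusRd,Flush

invalidations = 1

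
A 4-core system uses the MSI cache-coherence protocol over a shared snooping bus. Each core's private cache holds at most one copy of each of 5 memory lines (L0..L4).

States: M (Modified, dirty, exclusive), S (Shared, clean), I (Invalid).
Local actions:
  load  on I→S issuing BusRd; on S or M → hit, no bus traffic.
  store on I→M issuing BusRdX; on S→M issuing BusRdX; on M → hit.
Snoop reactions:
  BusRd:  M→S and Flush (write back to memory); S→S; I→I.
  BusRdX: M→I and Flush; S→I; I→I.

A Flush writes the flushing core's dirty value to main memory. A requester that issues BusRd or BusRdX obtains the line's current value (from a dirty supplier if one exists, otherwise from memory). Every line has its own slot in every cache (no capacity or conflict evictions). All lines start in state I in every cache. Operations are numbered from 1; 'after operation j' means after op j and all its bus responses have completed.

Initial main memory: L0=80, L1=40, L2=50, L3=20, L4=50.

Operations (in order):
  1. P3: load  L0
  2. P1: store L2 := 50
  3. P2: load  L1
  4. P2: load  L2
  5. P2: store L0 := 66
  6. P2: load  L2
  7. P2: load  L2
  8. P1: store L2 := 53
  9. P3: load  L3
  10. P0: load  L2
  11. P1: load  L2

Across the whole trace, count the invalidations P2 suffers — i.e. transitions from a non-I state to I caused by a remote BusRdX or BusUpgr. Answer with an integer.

invalidations = 1

  op1 P3: load  L0 → I/I/I/S on L0; bus BusRd; mem=80
  op2 P1: store L2 := 50 → I/M/I/I on L2; bus BusRdX; mem=50
  op3 P2: load  L1 → I/I/S/I on L1; bus BusRd; mem=40
  op4 P2: load  L2 → I/S/S/I on L2; bus BusRd Flush; mem=50
  op5 P2: store L0 := 66 → I/I/M/I on L0; bus BusRdX; mem=80
  op6 P2: load  L2 → I/S/S/I on L2; bus (none); mem=50
  op7 P2: load  L2 → I/S/S/I on L2; bus (none); mem=50
  op8 P1: store L2 := 53 → I/M/I/I on L2; bus BusRdX; mem=50
  op9 P3: load  L3 → I/I/I/S on L3; bus BusRd; mem=20
  op10 P0: load  L2 → S/S/I/I on L2; bus BusRd Flush; mem=53
  op11 P1: load  L2 → S/S/I/I on L2; bus (none); mem=53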